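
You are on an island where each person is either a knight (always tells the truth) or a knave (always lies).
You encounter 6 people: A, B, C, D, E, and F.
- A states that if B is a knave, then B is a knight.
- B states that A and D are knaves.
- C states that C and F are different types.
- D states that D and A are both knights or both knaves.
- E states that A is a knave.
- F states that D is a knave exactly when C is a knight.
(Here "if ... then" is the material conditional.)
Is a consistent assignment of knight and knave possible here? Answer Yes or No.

No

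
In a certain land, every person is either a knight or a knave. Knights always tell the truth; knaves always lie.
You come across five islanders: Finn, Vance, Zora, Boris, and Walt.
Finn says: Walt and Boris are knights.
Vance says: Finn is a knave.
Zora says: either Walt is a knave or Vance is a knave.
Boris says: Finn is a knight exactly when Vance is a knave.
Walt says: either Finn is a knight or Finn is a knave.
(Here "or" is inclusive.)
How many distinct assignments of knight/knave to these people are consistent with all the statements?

1

Consistent assignments:
  Finn=knight, Vance=knave, Zora=knight, Boris=knight, Walt=knight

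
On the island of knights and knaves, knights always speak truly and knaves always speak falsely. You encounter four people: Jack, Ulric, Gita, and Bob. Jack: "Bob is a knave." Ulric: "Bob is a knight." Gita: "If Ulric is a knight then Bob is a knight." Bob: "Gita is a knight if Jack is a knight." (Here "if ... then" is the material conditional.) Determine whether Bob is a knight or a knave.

Bob is a knight.

Consistent assignments: {Jack=knave, Ulric=knight, Gita=knight, Bob=knight}
In every consistent assignment, Bob is a knight.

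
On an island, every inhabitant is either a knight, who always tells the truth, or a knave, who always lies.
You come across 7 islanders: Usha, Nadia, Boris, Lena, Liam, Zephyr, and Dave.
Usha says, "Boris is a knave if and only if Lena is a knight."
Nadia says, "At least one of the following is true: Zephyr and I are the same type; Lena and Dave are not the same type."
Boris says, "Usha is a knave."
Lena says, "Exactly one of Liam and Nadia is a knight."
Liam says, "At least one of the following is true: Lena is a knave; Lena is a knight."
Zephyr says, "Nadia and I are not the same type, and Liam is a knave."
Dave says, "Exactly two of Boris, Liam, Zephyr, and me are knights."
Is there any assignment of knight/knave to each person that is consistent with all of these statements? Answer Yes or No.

No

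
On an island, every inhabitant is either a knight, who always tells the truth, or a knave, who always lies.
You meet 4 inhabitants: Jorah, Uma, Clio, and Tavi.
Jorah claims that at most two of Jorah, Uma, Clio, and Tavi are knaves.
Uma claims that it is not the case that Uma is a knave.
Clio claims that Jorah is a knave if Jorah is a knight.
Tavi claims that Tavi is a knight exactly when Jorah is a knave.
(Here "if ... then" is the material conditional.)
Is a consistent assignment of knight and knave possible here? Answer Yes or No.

Yes

One consistent assignment: Jorah=knave, Uma=knave, Clio=knight, Tavi=knave.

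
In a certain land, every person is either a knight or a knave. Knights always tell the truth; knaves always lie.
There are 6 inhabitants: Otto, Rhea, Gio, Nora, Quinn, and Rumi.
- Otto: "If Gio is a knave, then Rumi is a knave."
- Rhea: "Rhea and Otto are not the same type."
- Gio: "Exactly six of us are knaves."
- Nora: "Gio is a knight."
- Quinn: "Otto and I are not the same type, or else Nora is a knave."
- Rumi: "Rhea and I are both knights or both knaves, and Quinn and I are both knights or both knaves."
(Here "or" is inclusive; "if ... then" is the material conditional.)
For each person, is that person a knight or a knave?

Otto is a knave, and the claim "if Gio is a knave, then Rumi is a knave" is indeed false.
Rhea (knight): "Rhea and Otto are not the same type" — true. ✓
Gio is a knave, and the claim "exactly six of us are knaves" is indeed false.
Nora (knave): "Gio is a knight" — false. ✓
Quinn (knight): "Otto and I are not the same type, or else Nora is a knave" — true. ✓
Rumi is a knight; "Rhea and I are both knights or both knaves, and Quinn and I are both knights or both knaves" is true, as required.

Knights: Rhea, Quinn, and Rumi. Knaves: Otto, Gio, and Nora.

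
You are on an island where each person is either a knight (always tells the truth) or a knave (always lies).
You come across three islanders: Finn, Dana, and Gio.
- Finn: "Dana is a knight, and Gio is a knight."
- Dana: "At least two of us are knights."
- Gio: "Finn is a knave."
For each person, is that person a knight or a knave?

Suppose Finn is a knight. Then Finn's statement "Dana is a knight, and Gio is a knight" would have to be true. Checking the 4 ways to assign the others, none is consistent with every speaker.
(For instance, with Dana=knave, Gio=knight, Finn's claim "Dana is a knight, and Gio is a knight" comes out false where it would need to be true.)
So Finn must be a knave, making "Dana is a knight, and Gio is a knight" false. Taking Finn=knave, Dana=knave, Gio=knight, each remaining statement checks out:
  Dana (knave): "at least two of us are knights" — false. ✓
  Gio (knight): "Finn is a knave" — true. ✓
This is the unique consistent assignment.

Finn is a knave, Dana is a knave, and Gio is a knight.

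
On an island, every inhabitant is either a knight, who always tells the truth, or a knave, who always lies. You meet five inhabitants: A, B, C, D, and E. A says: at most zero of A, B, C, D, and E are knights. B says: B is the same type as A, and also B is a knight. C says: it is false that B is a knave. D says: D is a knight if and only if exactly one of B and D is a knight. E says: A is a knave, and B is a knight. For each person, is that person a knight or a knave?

A is a knave, B is a knave, C is a knave, D is a knight, and E is a knave.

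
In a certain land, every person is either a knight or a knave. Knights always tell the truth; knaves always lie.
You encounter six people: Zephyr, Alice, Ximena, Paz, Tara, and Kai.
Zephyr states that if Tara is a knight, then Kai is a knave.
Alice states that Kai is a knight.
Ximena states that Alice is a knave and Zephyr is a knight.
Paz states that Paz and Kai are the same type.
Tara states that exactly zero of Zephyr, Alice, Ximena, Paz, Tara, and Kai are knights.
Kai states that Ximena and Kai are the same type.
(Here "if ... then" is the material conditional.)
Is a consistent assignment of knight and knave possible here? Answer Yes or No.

Checking all 64 assignments, each has at least one speaker whose statement's truth value contradicts their type.

No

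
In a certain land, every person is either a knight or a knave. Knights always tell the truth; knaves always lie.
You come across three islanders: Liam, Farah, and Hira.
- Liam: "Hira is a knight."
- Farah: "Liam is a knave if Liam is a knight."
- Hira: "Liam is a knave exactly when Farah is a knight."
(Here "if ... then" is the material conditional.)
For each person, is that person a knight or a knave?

Liam (knight): "Hira is a knight" — true. ✓
Since Farah is a knave, "Liam is a knave if Liam is a knight" needs to be false, which holds.
Hira is a knight; "Liam is a knave exactly when Farah is a knight" is true, as required.

Liam is a knight, Farah is a knave, and Hira is a knight.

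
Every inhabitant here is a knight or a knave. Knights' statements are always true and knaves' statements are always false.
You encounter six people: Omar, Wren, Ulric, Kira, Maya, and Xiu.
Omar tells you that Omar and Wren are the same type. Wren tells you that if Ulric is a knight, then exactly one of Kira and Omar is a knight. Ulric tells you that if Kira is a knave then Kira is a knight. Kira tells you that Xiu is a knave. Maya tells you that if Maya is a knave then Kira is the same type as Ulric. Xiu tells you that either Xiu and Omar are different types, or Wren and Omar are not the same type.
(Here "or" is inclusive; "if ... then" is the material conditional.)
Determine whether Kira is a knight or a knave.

Kira is a knave.

Consistent assignments: {Omar=knave, Wren=knight, Ulric=knave, Kira=knave, Maya=knight, Xiu=knight}
In every consistent assignment, Kira is a knave.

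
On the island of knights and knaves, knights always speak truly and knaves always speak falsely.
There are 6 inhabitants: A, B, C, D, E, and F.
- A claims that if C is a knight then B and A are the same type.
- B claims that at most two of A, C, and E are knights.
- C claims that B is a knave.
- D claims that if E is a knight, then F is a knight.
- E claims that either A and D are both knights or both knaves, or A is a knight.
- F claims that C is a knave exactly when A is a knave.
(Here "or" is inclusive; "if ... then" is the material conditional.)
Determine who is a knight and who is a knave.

Since A is a knight, "if C is a knight then B and A are the same type" needs to be True, which holds.
B is a knight, and the claim "at most two of A, C, and E are knights" is indeed True.
As a knave, C's statement "B is a knave" should be False; it is.
D is a knave; "if E is a knight, then F is a knight" is False, as required.
E (knight): "either A and D are both knights or both knaves, or A is a knight" — True. ✓
As a knave, F's statement "C is a knave exactly when A is a knave" should be False; it is.

A is a knight, B is a knight, C is a knave, D is a knave, E is a knight, and F is a knave.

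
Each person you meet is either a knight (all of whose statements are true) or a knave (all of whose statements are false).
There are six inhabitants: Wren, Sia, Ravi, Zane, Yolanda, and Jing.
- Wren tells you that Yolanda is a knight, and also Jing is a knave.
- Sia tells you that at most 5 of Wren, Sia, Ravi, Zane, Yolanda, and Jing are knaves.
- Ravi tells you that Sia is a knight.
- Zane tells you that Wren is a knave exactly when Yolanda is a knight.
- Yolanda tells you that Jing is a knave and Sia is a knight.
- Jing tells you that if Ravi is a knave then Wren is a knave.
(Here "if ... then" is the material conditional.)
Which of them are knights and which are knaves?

Wren (knave): "Yolanda is a knight, and also Jing is a knave" — false. ✓
Sia is a knight, and the claim "at most 5 of Wren, Sia, Ravi, Zane, Yolanda, and Jing are knaves" is indeed True.
Ravi is a knight, and the claim "Sia is a knight" is indeed True.
Zane is a knave; "Wren is a knave exactly when Yolanda is a knight" is false, as required.
Yolanda is a knave, and the claim "Jing is a knave and Sia is a knight" is indeed false.
Jing is a knight, and the claim "if Ravi is a knave then Wren is a knave" is indeed True.

Wren is a knave, Sia is a knight, Ravi is a knight, Zane is a knave, Yolanda is a knave, and Jing is a knight.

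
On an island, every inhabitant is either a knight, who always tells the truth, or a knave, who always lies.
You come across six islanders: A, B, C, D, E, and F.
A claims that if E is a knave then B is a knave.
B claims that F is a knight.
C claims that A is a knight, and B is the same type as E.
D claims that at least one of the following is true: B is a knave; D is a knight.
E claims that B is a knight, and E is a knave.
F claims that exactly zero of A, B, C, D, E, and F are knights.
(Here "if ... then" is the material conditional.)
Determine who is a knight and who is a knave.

A is a knight, and the claim "if E is a knave then B is a knave" is indeed true.
As a knave, B's statement "F is a knight" should be False; it is.
As a knight, C's statement "A is a knight, and B is the same type as E" should be true; it is.
As a knight, D's statement "at least one of the following is true: B is a knave; D is a knight" should be true; it is.
E (knave): "B is a knight, and E is a knave" — False. ✓
As a knave, F's statement "exactly zero of A, B, C, D, E, and F are knights" should be False; it is.

Knights: A, C, and D. Knaves: B, E, and F.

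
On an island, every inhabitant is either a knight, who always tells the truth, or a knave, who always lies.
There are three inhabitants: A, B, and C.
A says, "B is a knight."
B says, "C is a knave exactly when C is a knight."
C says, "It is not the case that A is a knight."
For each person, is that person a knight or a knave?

Suppose A is a knight. Then A's statement "B is a knight" would have to be true. Checking the 4 ways to assign the others, none is consistent with every speaker.
(For instance, with B=knave, C=knight, A's claim "B is a knight" comes out false where it would need to be true.)
So A must be a knave, making "B is a knight" false. Taking A=knave, B=knave, C=knight, each remaining statement checks out:
  B (knave): "C is a knave exactly when C is a knight" — false. ✓
  C (knight): "it is not the case that A is a knight" — true. ✓
This is the unique consistent assignment.

A is a knave, B is a knave, and C is a knight.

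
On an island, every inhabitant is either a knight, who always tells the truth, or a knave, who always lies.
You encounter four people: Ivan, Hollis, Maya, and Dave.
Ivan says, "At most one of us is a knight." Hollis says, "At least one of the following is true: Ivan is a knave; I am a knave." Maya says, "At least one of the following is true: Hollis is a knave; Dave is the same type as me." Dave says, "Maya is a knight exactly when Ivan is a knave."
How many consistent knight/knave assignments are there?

1

Consistent assignments:
  Ivan=knave, Hollis=knight, Maya=knight, Dave=knight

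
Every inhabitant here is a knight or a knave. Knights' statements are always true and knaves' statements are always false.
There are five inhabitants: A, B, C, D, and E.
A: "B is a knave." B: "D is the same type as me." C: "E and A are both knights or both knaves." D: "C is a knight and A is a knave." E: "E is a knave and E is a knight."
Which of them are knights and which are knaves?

A is a knave, B is a knight, C is a knight, D is a knight, and E is a knave.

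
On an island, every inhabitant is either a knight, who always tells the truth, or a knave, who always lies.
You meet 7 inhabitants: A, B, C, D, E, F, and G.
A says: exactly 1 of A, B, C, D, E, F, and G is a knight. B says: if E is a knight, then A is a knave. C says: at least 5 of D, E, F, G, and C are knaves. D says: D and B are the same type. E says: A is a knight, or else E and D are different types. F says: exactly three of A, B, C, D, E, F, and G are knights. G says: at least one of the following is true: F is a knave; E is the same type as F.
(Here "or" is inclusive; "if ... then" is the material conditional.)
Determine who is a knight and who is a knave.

Knights: B and G. Knaves: A, C, D, E, and F.

As a knave, A's statement "exactly 1 of A, B, C, D, E, F, and G is a knight" should be false; it is.
B is a knight, so "if E is a knight, then A is a knave" must be True — and it is.
C is a knave; "at least 5 of D, E, F, G, and C are knaves" is false, as required.
D is a knave; "D and B are the same type" is false, as required.
E is a knave, and the claim "A is a knight, or else E and D are different types" is indeed false.
F (knave): "exactly three of A, B, C, D, E, F, and G are knights" — false. ✓
Since G is a knight, "at least one of the following is true: F is a knave; E is the same type as F" needs to be True, which holds.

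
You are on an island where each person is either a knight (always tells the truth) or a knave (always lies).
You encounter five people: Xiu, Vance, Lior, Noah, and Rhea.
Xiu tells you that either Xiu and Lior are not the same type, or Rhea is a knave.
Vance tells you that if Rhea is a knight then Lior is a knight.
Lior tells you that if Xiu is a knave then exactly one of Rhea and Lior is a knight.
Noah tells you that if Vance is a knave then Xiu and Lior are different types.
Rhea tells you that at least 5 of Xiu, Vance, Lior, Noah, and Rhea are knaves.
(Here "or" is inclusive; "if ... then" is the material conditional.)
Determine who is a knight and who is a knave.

Xiu is a knight, Vance is a knight, Lior is a knight, Noah is a knight, and Rhea is a knave.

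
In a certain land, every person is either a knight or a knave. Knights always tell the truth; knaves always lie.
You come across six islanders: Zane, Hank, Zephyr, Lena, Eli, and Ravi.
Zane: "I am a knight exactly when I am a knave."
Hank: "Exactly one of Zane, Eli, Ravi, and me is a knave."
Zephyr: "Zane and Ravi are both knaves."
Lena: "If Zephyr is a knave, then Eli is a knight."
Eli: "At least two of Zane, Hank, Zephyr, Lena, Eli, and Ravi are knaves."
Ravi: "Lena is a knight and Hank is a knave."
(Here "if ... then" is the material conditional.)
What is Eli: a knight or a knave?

Eli is a knight.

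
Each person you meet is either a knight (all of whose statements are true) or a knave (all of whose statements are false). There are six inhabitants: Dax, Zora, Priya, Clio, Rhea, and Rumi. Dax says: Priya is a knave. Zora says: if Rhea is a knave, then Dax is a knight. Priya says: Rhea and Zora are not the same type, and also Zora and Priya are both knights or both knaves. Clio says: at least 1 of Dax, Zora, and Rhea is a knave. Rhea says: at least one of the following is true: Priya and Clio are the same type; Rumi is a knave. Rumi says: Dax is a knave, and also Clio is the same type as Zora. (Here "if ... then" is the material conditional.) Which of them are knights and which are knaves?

Dax is a knight, Zora is a knight, Priya is a knave, Clio is a knave, Rhea is a knight, and Rumi is a knave.

As a knight, Dax's statement "Priya is a knave" should be true; it is.
Zora is a knight, and the claim "if Rhea is a knave, then Dax is a knight" is indeed true.
Since Priya is a knave, "Rhea and Zora are not the same type, and also Zora and Priya are both knights or both knaves" needs to be false, which holds.
Since Clio is a knave, "at least 1 of Dax, Zora, and Rhea is a knave" needs to be false, which holds.
As a knight, Rhea's statement "at least one of the following is true: Priya and Clio are the same type; Rumi is a knave" should be true; it is.
As a knave, Rumi's statement "Dax is a knave, and also Clio is the same type as Zora" should be false; it is.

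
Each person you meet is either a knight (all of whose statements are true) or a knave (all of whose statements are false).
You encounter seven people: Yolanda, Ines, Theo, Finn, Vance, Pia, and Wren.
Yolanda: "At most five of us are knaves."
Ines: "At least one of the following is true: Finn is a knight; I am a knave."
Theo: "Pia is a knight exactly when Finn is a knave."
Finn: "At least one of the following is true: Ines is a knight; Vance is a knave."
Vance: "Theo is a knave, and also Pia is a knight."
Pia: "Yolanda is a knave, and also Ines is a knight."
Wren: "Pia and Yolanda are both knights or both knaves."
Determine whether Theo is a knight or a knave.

Consistent assignments: {Yolanda=knight, Ines=knight, Theo=knight, Finn=knight, Vance=knave, Pia=knave, Wren=knave}
In every consistent assignment, Theo is a knight.

Theo is a knight.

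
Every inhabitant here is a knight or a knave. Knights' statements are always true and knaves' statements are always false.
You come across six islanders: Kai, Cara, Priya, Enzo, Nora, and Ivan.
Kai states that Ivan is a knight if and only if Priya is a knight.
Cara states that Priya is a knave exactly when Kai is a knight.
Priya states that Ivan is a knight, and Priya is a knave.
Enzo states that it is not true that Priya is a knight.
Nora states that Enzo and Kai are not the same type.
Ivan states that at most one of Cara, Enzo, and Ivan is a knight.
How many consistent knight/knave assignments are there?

Consistent assignments:
  Kai=knight, Cara=knight, Priya=knave, Enzo=knight, Nora=knave, Ivan=knave

1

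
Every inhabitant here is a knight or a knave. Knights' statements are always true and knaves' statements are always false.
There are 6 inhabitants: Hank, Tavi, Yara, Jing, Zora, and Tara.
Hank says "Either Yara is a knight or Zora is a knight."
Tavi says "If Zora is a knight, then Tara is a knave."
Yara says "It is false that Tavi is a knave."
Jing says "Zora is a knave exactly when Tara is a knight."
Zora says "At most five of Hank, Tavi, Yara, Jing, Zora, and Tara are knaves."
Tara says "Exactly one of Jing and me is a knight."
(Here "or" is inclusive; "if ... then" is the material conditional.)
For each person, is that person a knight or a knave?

Hank (knight): "either Yara is a knight or Zora is a knight" — true. ✓
Tavi is a knave, so "if Zora is a knight, then Tara is a knave" must be False — and it is.
Since Yara is a knave, "it is false that Tavi is a knave" needs to be False, which holds.
Jing is a knave, so "Zora is a knave exactly when Tara is a knight" must be False — and it is.
Zora is a knight, and the claim "at most five of Hank, Tavi, Yara, Jing, Zora, and Tara are knaves" is indeed true.
As a knight, Tara's statement "exactly one of Jing and me is a knight" should be true; it is.

Hank is a knight, Tavi is a knave, Yara is a knave, Jing is a knave, Zora is a knight, and Tara is a knight.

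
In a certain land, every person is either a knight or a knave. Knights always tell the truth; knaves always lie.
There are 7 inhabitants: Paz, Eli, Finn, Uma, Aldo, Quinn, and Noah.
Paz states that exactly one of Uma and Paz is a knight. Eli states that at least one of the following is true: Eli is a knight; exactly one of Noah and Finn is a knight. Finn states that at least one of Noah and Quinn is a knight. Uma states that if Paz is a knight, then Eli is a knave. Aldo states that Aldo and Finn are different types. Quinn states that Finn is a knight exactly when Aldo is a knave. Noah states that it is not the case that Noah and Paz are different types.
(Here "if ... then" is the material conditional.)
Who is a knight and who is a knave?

Paz is a knight, so "exactly one of Uma and Paz is a knight" must be true — and it is.
Eli (knight): "at least one of the following is true: Eli is a knight; exactly one of Noah and Finn is a knight" — true. ✓
Finn is a knave; "at least one of Noah and Quinn is a knight" is False, as required.
Uma is a knave, so "if Paz is a knight, then Eli is a knave" must be False — and it is.
Aldo is a knave, and the claim "Aldo and Finn are different types" is indeed False.
Since Quinn is a knave, "Finn is a knight exactly when Aldo is a knave" needs to be False, which holds.
Since Noah is a knave, "it is not the case that Noah and Paz are different types" needs to be False, which holds.

Paz is a knight, Eli is a knight, Finn is a knave, Uma is a knave, Aldo is a knave, Quinn is a knave, and Noah is a knave.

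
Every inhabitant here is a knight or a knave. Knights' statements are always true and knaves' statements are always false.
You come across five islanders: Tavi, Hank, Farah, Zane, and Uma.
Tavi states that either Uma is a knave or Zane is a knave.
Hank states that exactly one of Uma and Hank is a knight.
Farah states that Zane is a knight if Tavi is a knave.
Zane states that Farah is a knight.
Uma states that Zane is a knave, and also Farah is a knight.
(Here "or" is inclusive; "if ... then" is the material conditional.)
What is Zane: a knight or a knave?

Zane is a knight.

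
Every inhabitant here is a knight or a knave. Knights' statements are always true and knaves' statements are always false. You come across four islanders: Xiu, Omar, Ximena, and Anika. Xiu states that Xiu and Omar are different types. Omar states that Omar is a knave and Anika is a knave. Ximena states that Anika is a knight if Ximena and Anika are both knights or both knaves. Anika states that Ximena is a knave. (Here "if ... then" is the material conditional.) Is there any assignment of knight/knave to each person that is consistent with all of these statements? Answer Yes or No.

No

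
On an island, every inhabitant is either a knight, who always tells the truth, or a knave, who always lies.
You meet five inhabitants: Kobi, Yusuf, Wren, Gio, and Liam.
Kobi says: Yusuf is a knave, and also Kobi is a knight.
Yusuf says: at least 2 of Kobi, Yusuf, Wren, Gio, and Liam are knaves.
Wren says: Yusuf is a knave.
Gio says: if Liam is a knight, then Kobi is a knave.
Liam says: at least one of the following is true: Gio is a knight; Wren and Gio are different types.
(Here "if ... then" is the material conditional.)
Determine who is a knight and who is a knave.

Kobi is a knave, so "Yusuf is a knave, and also Kobi is a knight" must be false — and it is.
Yusuf is a knight; "at least 2 of Kobi, Yusuf, Wren, Gio, and Liam are knaves" is true, as required.
Wren is a knave, so "Yusuf is a knave" must be false — and it is.
Gio (knight): "if Liam is a knight, then Kobi is a knave" — true. ✓
As a knight, Liam's statement "at least one of the following is true: Gio is a knight; Wren and Gio are different types" should be true; it is.

Knights: Yusuf, Gio, and Liam. Knaves: Kobi and Wren.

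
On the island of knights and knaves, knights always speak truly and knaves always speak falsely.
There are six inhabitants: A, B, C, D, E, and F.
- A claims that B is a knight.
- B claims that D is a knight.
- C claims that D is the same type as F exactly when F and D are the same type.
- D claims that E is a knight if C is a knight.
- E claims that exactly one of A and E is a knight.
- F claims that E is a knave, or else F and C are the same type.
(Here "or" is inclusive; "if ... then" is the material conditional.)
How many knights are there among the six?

2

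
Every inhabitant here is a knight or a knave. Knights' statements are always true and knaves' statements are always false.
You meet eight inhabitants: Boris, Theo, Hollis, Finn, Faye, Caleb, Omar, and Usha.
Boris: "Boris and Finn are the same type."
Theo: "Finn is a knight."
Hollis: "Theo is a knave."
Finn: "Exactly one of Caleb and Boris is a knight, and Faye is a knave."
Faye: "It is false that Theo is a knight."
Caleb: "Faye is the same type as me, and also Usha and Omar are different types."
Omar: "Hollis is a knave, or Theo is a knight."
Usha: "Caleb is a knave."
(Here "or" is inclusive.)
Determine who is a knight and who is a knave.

Boris is a knight, Theo is a knight, Hollis is a knave, Finn is a knight, Faye is a knave, Caleb is a knave, Omar is a knight, and Usha is a knight.

As a knight, Boris's statement "Boris and Finn are the same type" should be True; it is.
Theo is a knight, so "Finn is a knight" must be True — and it is.
As a knave, Hollis's statement "Theo is a knave" should be False; it is.
Finn is a knight; "exactly one of Caleb and Boris is a knight, and Faye is a knave" is True, as required.
Since Faye is a knave, "it is false that Theo is a knight" needs to be False, which holds.
As a knave, Caleb's statement "Faye is the same type as me, and also Usha and Omar are different types" should be False; it is.
Omar is a knight; "Hollis is a knave, or Theo is a knight" is True, as required.
As a knight, Usha's statement "Caleb is a knave" should be True; it is.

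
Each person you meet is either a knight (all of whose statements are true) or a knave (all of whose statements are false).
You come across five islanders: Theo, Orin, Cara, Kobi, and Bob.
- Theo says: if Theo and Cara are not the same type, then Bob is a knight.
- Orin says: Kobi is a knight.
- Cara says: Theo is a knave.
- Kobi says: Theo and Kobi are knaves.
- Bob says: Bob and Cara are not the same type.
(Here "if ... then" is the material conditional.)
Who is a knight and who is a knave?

Knights: Theo and Bob. Knaves: Orin, Cara, and Kobi.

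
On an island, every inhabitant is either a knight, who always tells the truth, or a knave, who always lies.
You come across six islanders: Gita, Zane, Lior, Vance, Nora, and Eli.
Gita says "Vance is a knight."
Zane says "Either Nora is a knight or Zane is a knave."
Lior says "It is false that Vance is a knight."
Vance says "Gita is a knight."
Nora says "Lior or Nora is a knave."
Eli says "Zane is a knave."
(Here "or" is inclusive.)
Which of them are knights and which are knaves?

Gita is a knight, Zane is a knight, Lior is a knave, Vance is a knight, Nora is a knight, and Eli is a knave.

Gita is a knight, so "Vance is a knight" must be True — and it is.
Since Zane is a knight, "either Nora is a knight or Zane is a knave" needs to be True, which holds.
As a knave, Lior's statement "it is false that Vance is a knight" should be false; it is.
Vance (knight): "Gita is a knight" — True. ✓
Nora is a knight, so "Lior or Nora is a knave" must be True — and it is.
Eli is a knave; "Zane is a knave" is false, as required.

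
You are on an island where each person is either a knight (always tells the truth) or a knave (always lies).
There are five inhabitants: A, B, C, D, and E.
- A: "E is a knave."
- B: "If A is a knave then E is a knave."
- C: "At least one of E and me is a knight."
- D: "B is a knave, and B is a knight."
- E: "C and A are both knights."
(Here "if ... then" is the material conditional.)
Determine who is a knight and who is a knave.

A is a knight, B is a knight, C is a knave, D is a knave, and E is a knave.

A (knight): "E is a knave" — True. ✓
B is a knight, and the claim "if A is a knave then E is a knave" is indeed True.
As a knave, C's statement "at least one of E and me is a knight" should be False; it is.
As a knave, D's statement "B is a knave, and B is a knight" should be False; it is.
As a knave, E's statement "C and A are both knights" should be False; it is.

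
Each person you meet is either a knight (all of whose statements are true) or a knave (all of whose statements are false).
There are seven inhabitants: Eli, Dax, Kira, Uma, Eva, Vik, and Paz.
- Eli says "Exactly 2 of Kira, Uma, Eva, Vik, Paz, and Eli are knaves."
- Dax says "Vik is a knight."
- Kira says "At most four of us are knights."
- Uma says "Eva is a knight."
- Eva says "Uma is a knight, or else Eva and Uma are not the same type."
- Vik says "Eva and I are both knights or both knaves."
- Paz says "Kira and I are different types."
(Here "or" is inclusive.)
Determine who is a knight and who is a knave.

Eli is a knight, Dax is a knight, Kira is a knave, Uma is a knight, Eva is a knight, Vik is a knight, and Paz is a knave.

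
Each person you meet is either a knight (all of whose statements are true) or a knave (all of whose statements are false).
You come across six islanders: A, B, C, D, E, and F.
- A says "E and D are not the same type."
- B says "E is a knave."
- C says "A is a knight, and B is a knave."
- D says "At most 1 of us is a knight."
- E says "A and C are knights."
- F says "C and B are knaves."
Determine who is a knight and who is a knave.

A is a knight, B is a knave, C is a knight, D is a knave, E is a knight, and F is a knave.

As a knight, A's statement "E and D are not the same type" should be true; it is.
B (knave): "E is a knave" — false. ✓
Since C is a knight, "A is a knight, and B is a knave" needs to be true, which holds.
As a knave, D's statement "at most 1 of us is a knight" should be false; it is.
E is a knight; "A and C are knights" is true, as required.
Since F is a knave, "C and B are knaves" needs to be false, which holds.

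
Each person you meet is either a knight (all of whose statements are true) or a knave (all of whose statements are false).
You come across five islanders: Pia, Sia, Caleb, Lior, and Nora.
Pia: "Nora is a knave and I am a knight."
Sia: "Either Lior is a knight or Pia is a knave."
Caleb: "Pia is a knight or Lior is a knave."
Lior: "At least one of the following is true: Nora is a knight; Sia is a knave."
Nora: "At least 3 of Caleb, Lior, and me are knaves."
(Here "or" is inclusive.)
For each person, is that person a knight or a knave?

Since Pia is a knave, "Nora is a knave and I am a knight" needs to be false, which holds.
Since Sia is a knight, "either Lior is a knight or Pia is a knave" needs to be True, which holds.
Caleb is a knight, so "Pia is a knight or Lior is a knave" must be True — and it is.
Lior is a knave, and the claim "at least one of the following is true: Nora is a knight; Sia is a knave" is indeed false.
Nora is a knave; "at least 3 of Caleb, Lior, and me are knaves" is false, as required.

Pia is a knave, Sia is a knight, Caleb is a knight, Lior is a knave, and Nora is a knave.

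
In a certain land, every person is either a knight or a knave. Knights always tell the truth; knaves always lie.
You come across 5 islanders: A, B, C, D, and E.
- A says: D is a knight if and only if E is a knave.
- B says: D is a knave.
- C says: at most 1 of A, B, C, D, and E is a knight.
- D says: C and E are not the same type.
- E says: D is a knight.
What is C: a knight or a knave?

Consistent assignments: {A=knave, B=knave, C=knave, D=knight, E=knight}
In every consistent assignment, C is a knave.

C is a knave.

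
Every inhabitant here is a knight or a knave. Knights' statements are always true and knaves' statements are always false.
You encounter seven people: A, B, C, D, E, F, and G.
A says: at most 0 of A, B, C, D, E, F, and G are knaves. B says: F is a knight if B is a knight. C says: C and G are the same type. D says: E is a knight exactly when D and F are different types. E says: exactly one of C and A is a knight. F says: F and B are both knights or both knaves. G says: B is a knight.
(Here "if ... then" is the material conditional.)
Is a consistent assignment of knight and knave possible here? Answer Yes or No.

Yes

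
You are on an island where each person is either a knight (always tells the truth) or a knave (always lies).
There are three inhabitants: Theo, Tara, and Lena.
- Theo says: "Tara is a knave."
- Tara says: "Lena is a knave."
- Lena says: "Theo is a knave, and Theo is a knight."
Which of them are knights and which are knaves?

Since Theo is a knave, "Tara is a knave" needs to be false, which holds.
Since Tara is a knight, "Lena is a knave" needs to be True, which holds.
Since Lena is a knave, "Theo is a knave, and Theo is a knight" needs to be false, which holds.

Knights: Tara. Knaves: Theo and Lena.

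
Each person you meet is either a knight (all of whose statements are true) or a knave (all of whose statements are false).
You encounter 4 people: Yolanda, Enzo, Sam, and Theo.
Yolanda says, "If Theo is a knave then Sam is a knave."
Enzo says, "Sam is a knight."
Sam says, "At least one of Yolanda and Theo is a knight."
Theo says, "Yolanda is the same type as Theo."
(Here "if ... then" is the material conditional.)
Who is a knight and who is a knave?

Yolanda is a knight, Enzo is a knight, Sam is a knight, and Theo is a knight.

Yolanda is a knight, so "if Theo is a knave then Sam is a knave" must be True — and it is.
As a knight, Enzo's statement "Sam is a knight" should be True; it is.
Sam is a knight, and the claim "at least one of Yolanda and Theo is a knight" is indeed True.
As a knight, Theo's statement "Yolanda is the same type as Theo" should be True; it is.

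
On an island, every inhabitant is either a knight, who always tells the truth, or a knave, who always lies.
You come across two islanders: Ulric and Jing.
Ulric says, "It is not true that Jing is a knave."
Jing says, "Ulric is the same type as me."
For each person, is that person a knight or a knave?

Suppose Ulric is a knave. Then Ulric's statement "it is not true that Jing is a knave" would have to be false. Checking the 2 ways to assign the others, none is consistent with every speaker.
(For instance, with Jing=knight, Ulric's claim "it is not true that Jing is a knave" comes out true where it would need to be false.)
So Ulric must be a knight, making "it is not true that Jing is a knave" true. Taking Ulric=knight, Jing=knight, each remaining statement checks out:
  Jing (knight): "Ulric is the same type as me" — true. ✓
This is the unique consistent assignment.

Knights: Ulric and Jing. Knaves: none.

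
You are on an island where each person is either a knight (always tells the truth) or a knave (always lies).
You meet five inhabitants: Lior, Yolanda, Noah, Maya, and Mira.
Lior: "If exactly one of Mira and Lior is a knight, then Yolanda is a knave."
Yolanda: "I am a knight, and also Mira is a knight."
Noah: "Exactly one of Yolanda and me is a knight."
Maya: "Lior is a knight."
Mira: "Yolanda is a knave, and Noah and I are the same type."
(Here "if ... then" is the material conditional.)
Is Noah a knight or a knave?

Noah is a knight.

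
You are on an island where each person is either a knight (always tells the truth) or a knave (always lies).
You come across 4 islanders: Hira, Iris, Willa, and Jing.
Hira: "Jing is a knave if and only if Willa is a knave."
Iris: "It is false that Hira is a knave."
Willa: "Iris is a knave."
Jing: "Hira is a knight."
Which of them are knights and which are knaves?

Hira is a knave, Iris is a knave, Willa is a knight, and Jing is a knave.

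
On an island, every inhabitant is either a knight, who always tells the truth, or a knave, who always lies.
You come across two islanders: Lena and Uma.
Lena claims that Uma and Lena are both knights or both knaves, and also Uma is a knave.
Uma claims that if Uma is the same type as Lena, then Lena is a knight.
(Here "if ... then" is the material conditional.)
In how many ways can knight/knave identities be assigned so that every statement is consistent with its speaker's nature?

1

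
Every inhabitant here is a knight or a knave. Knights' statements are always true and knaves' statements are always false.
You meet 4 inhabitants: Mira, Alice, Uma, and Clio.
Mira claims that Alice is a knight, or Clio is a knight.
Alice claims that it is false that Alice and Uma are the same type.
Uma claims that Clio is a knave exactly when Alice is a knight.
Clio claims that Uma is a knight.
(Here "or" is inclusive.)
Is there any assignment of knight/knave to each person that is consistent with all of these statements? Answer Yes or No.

Yes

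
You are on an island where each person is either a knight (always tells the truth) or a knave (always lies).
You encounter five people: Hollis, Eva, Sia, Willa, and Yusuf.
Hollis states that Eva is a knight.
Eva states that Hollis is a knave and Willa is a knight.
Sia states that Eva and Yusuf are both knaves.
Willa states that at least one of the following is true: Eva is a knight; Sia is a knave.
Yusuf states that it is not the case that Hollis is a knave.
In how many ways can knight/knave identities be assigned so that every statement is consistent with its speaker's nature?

1

Consistent assignments:
  Hollis=knave, Eva=knave, Sia=knight, Willa=knave, Yusuf=knave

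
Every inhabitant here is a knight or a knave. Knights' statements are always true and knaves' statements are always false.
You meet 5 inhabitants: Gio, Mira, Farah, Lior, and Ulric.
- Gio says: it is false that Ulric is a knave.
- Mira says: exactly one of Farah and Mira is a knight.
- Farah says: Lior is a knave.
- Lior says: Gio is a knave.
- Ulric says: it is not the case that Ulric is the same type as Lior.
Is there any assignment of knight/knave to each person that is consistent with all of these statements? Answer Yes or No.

No

Checking all 32 assignments, each has at least one speaker whose statement's truth value contradicts their type.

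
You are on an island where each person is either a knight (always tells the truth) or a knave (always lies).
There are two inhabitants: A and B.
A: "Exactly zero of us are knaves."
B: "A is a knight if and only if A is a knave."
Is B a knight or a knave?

B is a knave.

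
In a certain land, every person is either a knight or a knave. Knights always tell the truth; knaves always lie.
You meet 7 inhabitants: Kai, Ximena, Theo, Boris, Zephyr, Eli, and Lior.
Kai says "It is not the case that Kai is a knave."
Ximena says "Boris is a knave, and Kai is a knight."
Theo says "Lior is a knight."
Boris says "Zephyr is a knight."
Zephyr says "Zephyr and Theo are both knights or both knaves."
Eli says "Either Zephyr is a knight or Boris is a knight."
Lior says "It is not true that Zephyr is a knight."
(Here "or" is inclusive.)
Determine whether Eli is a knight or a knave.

Eli is a knave.

Consistent assignments: {Kai=knight, Ximena=knight, Theo=knight, Boris=knave, Zephyr=knave, Eli=knave, Lior=knight}; {Kai=knave, Ximena=knave, Theo=knight, Boris=knave, Zephyr=knave, Eli=knave, Lior=knight}
In every consistent assignment, Eli is a knave.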